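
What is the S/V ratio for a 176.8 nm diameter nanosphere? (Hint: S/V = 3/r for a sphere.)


Radius r = 176.8/2 = 88.4 nm
S/V = 3 / r = 3 / 88.4
S/V = 0.0339 nm^-1

0.0339


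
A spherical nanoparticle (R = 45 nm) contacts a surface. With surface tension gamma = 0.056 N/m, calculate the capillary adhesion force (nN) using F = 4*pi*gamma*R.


Convert radius: R = 45 nm = 4.5e-08 m
F = 4 * pi * gamma * R
F = 4 * pi * 0.056 * 4.5e-08
F = 3.16673e-08 N = 31.6673 nN

31.6673


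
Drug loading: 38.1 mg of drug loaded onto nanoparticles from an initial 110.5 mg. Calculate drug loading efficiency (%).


Drug loading efficiency = (drug loaded / drug initial) * 100
DLE = 38.1 / 110.5 * 100
DLE = 0.3448 * 100
DLE = 34.48%

34.48


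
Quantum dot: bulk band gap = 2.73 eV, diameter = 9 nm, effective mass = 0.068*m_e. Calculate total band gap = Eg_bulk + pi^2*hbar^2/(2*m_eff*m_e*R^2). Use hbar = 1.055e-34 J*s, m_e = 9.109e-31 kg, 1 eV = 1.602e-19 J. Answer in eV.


Radius R = 9/2 nm = 4.5e-09 m
Confinement energy dE = pi^2 * hbar^2 / (2 * m_eff * m_e * R^2)
dE = pi^2 * (1.055e-34)^2 / (2 * 0.068 * 9.109e-31 * (4.5e-09)^2) J, divided by 1.602e-19 J/eV
dE = 0.2733 eV
Total band gap = E_g(bulk) + dE = 2.73 + 0.2733 = 3.0033 eV

3.0033


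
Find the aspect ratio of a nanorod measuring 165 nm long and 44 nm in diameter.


Aspect ratio AR = length / diameter
AR = 165 / 44
AR = 3.75

3.75


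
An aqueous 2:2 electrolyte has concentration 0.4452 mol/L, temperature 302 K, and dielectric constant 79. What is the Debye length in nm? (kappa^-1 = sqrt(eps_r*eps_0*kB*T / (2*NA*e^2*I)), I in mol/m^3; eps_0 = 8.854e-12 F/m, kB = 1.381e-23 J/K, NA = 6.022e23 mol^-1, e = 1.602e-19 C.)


Ionic strength I = 0.4452 * 2^2 * 1000 = 1780.8 mol/m^3
kappa^-1 = sqrt(79 * 8.854e-12 * 1.381e-23 * 302 / (2 * 6.022e23 * (1.602e-19)^2 * 1780.8))
kappa^-1 = 0.23 nm

0.23


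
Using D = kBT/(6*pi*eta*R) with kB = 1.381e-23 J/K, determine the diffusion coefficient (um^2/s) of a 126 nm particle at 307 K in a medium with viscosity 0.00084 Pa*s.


Radius R = 126/2 = 63 nm = 6.3e-08 m
D = kB*T / (6*pi*eta*R)
D = 1.381e-23 * 307 / (6 * pi * 0.00084 * 6.3e-08)
D = 4.25022e-12 m^2/s = 4.25 um^2/s

4.25


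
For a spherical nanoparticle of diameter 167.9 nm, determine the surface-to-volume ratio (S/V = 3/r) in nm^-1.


Radius r = 167.9/2 = 83.95 nm
S/V = 3 / r = 3 / 83.95
S/V = 0.0357 nm^-1

0.0357


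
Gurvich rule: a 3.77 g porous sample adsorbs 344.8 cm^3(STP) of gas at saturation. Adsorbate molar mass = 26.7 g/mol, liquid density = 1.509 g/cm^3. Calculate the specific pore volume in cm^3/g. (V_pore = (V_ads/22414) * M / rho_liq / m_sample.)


Moles adsorbed n = V_ads / 22414 = 344.8 / 22414 = 1.538324e-02 mol
Liquid volume V_liq = n * M / rho_liq = 1.538324e-02 * 26.7 / 1.509 = 0.27219 cm^3
Specific pore volume V_pore = V_liq / m_sample = 0.27219 / 3.77
V_pore = 0.0722 cm^3/g

0.0722


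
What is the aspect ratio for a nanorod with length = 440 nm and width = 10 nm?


Aspect ratio AR = length / diameter
AR = 440 / 10
AR = 44.0

44.0


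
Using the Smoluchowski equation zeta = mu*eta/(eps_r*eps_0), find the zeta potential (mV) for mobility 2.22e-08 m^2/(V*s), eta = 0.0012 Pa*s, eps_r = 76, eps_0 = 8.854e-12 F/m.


Smoluchowski equation: zeta = mu * eta / (eps_r * eps_0)
zeta = 2.22e-08 * 0.0012 / (76 * 8.854e-12)
zeta = 0.03959 V = 39.59 mV

39.59


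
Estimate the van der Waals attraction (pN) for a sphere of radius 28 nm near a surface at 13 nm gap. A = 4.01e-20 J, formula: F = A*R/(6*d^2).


Convert to SI: R = 28 nm = 2.8e-08 m, d = 13 nm = 1.3e-08 m
F = A * R / (6 * d^2)
F = 4.01e-20 * 2.8e-08 / (6 * (1.3e-08)^2)
F = 1.1073e-12 N = 1.107 pN

1.107


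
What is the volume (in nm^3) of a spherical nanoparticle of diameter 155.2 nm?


Radius r = 155.2/2 = 77.6 nm
Volume V = (4/3) * pi * r^3
V = (4/3) * pi * (77.6)^3
V = 1957373.81 nm^3

1957373.81


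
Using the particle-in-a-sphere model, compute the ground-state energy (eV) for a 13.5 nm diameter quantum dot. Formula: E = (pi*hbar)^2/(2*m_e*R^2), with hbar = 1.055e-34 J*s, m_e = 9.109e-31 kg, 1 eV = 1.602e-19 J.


Radius R = 13.5/2 = 6.75 nm = 6.75e-09 m
E = (pi * 1.055e-34)^2 / (2 * 9.109e-31 * (6.75e-09)^2)
E(J) = 1.32342e-21
E = E(J) / 1.602e-19 = 0.0083 eV

0.0083


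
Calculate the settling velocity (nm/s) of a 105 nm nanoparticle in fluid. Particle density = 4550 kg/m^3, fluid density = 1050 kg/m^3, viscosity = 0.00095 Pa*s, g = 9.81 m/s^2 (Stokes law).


Radius R = 105/2 nm = 5.25e-08 m
Density difference = 4550 - 1050 = 3500 kg/m^3
v = 2 * R^2 * (rho_p - rho_f) * g / (9 * eta)
v = 2 * (5.25e-08)^2 * 3500 * 9.81 / (9 * 0.00095)
v = 2.2137e-08 m/s = 22.137 nm/s

22.137


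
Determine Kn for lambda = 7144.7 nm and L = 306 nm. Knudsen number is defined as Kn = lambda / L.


Knudsen number Kn = lambda / L
Kn = 7144.7 / 306
Kn = 23.3487

23.3487


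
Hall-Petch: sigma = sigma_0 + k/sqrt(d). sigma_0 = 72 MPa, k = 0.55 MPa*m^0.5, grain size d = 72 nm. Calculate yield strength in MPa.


d = 72 nm = 7.2e-08 m
sqrt(d) = 0.0002683282
Hall-Petch contribution = k / sqrt(d) = 0.55 / 0.0002683282 = 2049.7 MPa
sigma = sigma_0 + k/sqrt(d) = 72 + 2049.7 = 2121.7 MPa

2121.7


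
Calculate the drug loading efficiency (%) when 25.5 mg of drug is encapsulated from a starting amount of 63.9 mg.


Drug loading efficiency = (drug loaded / drug initial) * 100
DLE = 25.5 / 63.9 * 100
DLE = 0.3991 * 100
DLE = 39.91%

39.91


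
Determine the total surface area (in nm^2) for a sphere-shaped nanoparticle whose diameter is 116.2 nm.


Radius r = 116.2/2 = 58.1 nm
Surface area SA = 4 * pi * r^2
SA = 4 * pi * (58.1)^2
SA = 42419.17 nm^2

42419.17


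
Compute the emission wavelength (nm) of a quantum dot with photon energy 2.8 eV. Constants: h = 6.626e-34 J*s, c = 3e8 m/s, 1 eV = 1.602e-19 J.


Convert energy: E = 2.8 eV = 2.8 * 1.602e-19 = 4.4856e-19 J
lambda = h*c / E = 6.626e-34 * 3e8 / 4.4856e-19
lambda = 4.43151e-07 m = 443.2 nm

443.2


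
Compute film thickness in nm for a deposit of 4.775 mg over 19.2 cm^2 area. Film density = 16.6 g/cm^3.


Convert: m = 4.775 mg = 4.7750e-06 kg, A = 19.2 cm^2 = 1.9200e-03 m^2, rho = 16.6 g/cm^3 = 16600 kg/m^3
t = m / (A * rho)
t = 4.7750e-06 / (1.9200e-03 * 16600)
t = 1.4982e-07 m = 149.8 nm

149.8


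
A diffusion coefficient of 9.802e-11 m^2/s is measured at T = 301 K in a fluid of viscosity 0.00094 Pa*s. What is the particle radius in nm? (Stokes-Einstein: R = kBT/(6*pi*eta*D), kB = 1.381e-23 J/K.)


Stokes-Einstein: R = kB*T / (6*pi*eta*D)
R = 1.381e-23 * 301 / (6 * pi * 0.00094 * 9.802e-11)
R = 2.39341e-09 m = 2.39 nm

2.39


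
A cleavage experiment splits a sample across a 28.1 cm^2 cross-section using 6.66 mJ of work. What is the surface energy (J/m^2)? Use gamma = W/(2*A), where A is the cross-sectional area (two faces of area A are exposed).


Convert: A = 28.1 cm^2 = 0.00281 m^2, W = 6.66 mJ = 0.00666 J
Cleaving exposes two faces of area A, so total new surface = 2*A and gamma = W / (2*A)
gamma = 0.00666 / (2 * 0.00281)
gamma = 1.185 J/m^2

1.185


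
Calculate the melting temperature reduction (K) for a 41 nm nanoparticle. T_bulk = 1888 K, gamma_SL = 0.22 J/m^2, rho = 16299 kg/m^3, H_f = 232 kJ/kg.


Radius R = 41/2 = 20.5 nm = 2.05e-08 m
Convert H_f = 232 kJ/kg = 232000 J/kg
dT = 2 * gamma_SL * T_bulk / (rho * H_f * R)
dT = 2 * 0.22 * 1888 / (16299 * 232000 * 2.05e-08)
dT = 10.7 K

10.7


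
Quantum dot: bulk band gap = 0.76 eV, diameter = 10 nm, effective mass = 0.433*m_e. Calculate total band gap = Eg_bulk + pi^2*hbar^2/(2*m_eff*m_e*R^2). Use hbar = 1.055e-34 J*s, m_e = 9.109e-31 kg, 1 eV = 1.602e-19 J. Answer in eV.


Radius R = 10/2 nm = 5e-09 m
Confinement energy dE = pi^2 * hbar^2 / (2 * m_eff * m_e * R^2)
dE = pi^2 * (1.055e-34)^2 / (2 * 0.433 * 9.109e-31 * (5e-09)^2) J, divided by 1.602e-19 J/eV
dE = 0.0348 eV
Total band gap = E_g(bulk) + dE = 0.76 + 0.0348 = 0.7948 eV

0.7948


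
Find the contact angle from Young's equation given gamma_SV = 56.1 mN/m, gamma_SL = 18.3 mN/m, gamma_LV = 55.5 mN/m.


cos(theta) = (gamma_SV - gamma_SL) / gamma_LV
cos(theta) = (56.1 - 18.3) / 55.5
cos(theta) = 0.681081
theta = arccos(0.681081) = 47.07 degrees

47.07


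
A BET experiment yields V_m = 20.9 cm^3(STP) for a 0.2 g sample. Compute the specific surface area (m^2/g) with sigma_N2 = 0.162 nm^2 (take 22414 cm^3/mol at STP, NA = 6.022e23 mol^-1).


Number of moles in monolayer = V_m / 22414 = 20.9 / 22414 = 0.00093245
Number of molecules = moles * NA = 0.00093245 * 6.022e23
SA = molecules * sigma / mass
SA = (20.9 / 22414) * 6.022e23 * 0.162e-18 / 0.2
SA = 454.8 m^2/g

454.8


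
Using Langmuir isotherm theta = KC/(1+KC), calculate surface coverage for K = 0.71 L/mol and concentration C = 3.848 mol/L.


Langmuir isotherm: theta = K*C / (1 + K*C)
K*C = 0.71 * 3.848 = 2.73208
theta = 2.73208 / (1 + 2.73208) = 2.73208 / 3.73208
theta = 0.7321

0.7321


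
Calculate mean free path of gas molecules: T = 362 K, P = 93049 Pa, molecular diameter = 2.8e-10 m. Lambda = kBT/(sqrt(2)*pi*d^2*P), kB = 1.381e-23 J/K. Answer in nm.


Mean free path: lambda = kB*T / (sqrt(2) * pi * d^2 * P)
lambda = 1.381e-23 * 362 / (sqrt(2) * pi * (2.8e-10)^2 * 93049)
lambda = 1.54244e-07 m
lambda = 154.24 nm

154.24


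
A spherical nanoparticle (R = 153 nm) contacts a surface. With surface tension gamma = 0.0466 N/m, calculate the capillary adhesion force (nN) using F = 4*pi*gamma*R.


Convert radius: R = 153 nm = 1.53e-07 m
F = 4 * pi * gamma * R
F = 4 * pi * 0.0466 * 1.53e-07
F = 8.95957e-08 N = 89.5957 nN

89.5957


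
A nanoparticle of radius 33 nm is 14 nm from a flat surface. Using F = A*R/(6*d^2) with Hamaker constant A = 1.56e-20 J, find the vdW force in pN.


Convert to SI: R = 33 nm = 3.3e-08 m, d = 14 nm = 1.4e-08 m
F = A * R / (6 * d^2)
F = 1.56e-20 * 3.3e-08 / (6 * (1.4e-08)^2)
F = 4.37755e-13 N = 0.438 pN

0.438


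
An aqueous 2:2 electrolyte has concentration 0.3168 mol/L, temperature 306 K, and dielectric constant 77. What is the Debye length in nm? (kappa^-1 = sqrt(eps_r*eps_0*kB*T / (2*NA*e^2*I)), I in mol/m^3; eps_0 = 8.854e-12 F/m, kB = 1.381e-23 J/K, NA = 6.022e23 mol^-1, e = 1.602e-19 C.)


Ionic strength I = 0.3168 * 2^2 * 1000 = 1267.2 mol/m^3
kappa^-1 = sqrt(77 * 8.854e-12 * 1.381e-23 * 306 / (2 * 6.022e23 * (1.602e-19)^2 * 1267.2))
kappa^-1 = 0.271 nm

0.271


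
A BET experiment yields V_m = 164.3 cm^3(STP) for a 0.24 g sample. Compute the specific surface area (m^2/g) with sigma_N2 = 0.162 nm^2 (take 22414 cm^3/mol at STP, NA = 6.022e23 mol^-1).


Number of moles in monolayer = V_m / 22414 = 164.3 / 22414 = 0.00733024
Number of molecules = moles * NA = 0.00733024 * 6.022e23
SA = molecules * sigma / mass
SA = (164.3 / 22414) * 6.022e23 * 0.162e-18 / 0.24
SA = 2979.6 m^2/g

2979.6


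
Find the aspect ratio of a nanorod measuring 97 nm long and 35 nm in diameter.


Aspect ratio AR = length / diameter
AR = 97 / 35
AR = 2.77

2.77


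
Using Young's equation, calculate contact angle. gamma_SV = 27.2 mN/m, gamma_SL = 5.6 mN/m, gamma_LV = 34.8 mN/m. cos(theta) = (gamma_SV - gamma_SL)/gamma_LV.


cos(theta) = (gamma_SV - gamma_SL) / gamma_LV
cos(theta) = (27.2 - 5.6) / 34.8
cos(theta) = 0.62069
theta = arccos(0.62069) = 51.63 degrees

51.63


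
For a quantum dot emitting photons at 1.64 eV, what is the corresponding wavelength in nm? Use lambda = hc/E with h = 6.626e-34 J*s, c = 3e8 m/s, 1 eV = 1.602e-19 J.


Convert energy: E = 1.64 eV = 1.64 * 1.602e-19 = 2.62728e-19 J
lambda = h*c / E = 6.626e-34 * 3e8 / 2.62728e-19
lambda = 7.566e-07 m = 756.6 nm

756.6


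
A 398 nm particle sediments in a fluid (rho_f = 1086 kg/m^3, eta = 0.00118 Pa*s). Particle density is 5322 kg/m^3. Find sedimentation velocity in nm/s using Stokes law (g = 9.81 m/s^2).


Radius R = 398/2 nm = 1.99e-07 m
Density difference = 5322 - 1086 = 4236 kg/m^3
v = 2 * R^2 * (rho_p - rho_f) * g / (9 * eta)
v = 2 * (1.99e-07)^2 * 4236 * 9.81 / (9 * 0.00118)
v = 3.09911e-07 m/s = 309.9107 nm/s

309.9107


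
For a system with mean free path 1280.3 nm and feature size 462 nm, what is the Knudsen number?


Knudsen number Kn = lambda / L
Kn = 1280.3 / 462
Kn = 2.7712

2.7712


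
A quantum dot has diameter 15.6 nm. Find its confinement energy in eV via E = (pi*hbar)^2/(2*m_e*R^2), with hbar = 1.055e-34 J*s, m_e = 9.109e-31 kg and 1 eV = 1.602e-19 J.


Radius R = 15.6/2 = 7.8 nm = 7.8e-09 m
E = (pi * 1.055e-34)^2 / (2 * 9.109e-31 * (7.8e-09)^2)
E(J) = 9.91094e-22
E = E(J) / 1.602e-19 = 0.0062 eV

0.0062


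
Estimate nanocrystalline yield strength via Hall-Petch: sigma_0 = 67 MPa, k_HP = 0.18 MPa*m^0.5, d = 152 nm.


d = 152 nm = 1.52e-07 m
sqrt(d) = 0.0003898718
Hall-Petch contribution = k / sqrt(d) = 0.18 / 0.0003898718 = 461.7 MPa
sigma = sigma_0 + k/sqrt(d) = 67 + 461.7 = 528.7 MPa

528.7


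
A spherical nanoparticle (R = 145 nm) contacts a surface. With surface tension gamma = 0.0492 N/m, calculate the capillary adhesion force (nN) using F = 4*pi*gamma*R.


Convert radius: R = 145 nm = 1.45e-07 m
F = 4 * pi * gamma * R
F = 4 * pi * 0.0492 * 1.45e-07
F = 8.96485e-08 N = 89.6485 nN

89.6485


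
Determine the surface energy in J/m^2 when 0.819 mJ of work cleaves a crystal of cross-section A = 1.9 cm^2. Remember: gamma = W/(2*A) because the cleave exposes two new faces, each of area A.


Convert: A = 1.9 cm^2 = 0.00019 m^2, W = 0.819 mJ = 0.000819 J
Cleaving exposes two faces of area A, so total new surface = 2*A and gamma = W / (2*A)
gamma = 0.000819 / (2 * 0.00019)
gamma = 2.155 J/m^2

2.155


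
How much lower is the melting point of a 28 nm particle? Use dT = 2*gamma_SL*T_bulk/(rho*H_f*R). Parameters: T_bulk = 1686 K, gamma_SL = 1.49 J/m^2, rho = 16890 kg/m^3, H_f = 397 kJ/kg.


Radius R = 28/2 = 14 nm = 1.4e-08 m
Convert H_f = 397 kJ/kg = 397000 J/kg
dT = 2 * gamma_SL * T_bulk / (rho * H_f * R)
dT = 2 * 1.49 * 1686 / (16890 * 397000 * 1.4e-08)
dT = 53.5 K

53.5


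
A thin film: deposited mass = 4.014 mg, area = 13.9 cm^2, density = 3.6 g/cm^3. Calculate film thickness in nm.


Convert: m = 4.014 mg = 4.0140e-06 kg, A = 13.9 cm^2 = 1.3900e-03 m^2, rho = 3.6 g/cm^3 = 3600 kg/m^3
t = m / (A * rho)
t = 4.0140e-06 / (1.3900e-03 * 3600)
t = 8.0216e-07 m = 802.2 nm

802.2


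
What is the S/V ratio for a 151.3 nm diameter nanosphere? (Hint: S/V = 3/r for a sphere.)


Radius r = 151.3/2 = 75.65 nm
S/V = 3 / r = 3 / 75.65
S/V = 0.0397 nm^-1

0.0397


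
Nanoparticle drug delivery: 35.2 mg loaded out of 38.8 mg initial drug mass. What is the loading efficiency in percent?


Drug loading efficiency = (drug loaded / drug initial) * 100
DLE = 35.2 / 38.8 * 100
DLE = 0.9072 * 100
DLE = 90.72%

90.72


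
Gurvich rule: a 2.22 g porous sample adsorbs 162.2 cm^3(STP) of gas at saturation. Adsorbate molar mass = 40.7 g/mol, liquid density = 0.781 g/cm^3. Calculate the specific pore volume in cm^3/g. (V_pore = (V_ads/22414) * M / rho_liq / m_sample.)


Moles adsorbed n = V_ads / 22414 = 162.2 / 22414 = 7.236549e-03 mol
Liquid volume V_liq = n * M / rho_liq = 7.236549e-03 * 40.7 / 0.781 = 0.37712 cm^3
Specific pore volume V_pore = V_liq / m_sample = 0.37712 / 2.22
V_pore = 0.1699 cm^3/g

0.1699


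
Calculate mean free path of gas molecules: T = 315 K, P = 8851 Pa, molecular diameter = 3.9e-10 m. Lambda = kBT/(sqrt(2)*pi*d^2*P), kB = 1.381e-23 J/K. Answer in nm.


Mean free path: lambda = kB*T / (sqrt(2) * pi * d^2 * P)
lambda = 1.381e-23 * 315 / (sqrt(2) * pi * (3.9e-10)^2 * 8851)
lambda = 7.27307e-07 m
lambda = 727.31 nm

727.31


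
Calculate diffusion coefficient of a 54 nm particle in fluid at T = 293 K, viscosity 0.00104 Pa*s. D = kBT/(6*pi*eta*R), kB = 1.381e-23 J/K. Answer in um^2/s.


Radius R = 54/2 = 27 nm = 2.7e-08 m
D = kB*T / (6*pi*eta*R)
D = 1.381e-23 * 293 / (6 * pi * 0.00104 * 2.7e-08)
D = 7.64475e-12 m^2/s = 7.645 um^2/s

7.645


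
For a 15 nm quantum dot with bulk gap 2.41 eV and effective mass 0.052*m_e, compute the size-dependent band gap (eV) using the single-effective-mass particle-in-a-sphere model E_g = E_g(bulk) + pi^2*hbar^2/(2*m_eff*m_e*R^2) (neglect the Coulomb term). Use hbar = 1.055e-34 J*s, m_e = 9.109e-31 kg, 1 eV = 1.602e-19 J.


Radius R = 15/2 nm = 7.5e-09 m
Confinement energy dE = pi^2 * hbar^2 / (2 * m_eff * m_e * R^2)
dE = pi^2 * (1.055e-34)^2 / (2 * 0.052 * 9.109e-31 * (7.5e-09)^2) J, divided by 1.602e-19 J/eV
dE = 0.1287 eV
Total band gap = E_g(bulk) + dE = 2.41 + 0.1287 = 2.5387 eV

2.5387


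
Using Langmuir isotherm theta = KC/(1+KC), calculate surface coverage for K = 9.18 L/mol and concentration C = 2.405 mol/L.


Langmuir isotherm: theta = K*C / (1 + K*C)
K*C = 9.18 * 2.405 = 22.0779
theta = 22.0779 / (1 + 22.0779) = 22.0779 / 23.0779
theta = 0.9567

0.9567


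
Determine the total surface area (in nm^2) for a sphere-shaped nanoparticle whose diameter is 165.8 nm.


Radius r = 165.8/2 = 82.9 nm
Surface area SA = 4 * pi * r^2
SA = 4 * pi * (82.9)^2
SA = 86361.25 nm^2

86361.25


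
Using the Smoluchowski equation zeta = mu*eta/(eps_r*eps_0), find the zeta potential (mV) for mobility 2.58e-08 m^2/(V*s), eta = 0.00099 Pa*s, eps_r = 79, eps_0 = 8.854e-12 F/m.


Smoluchowski equation: zeta = mu * eta / (eps_r * eps_0)
zeta = 2.58e-08 * 0.00099 / (79 * 8.854e-12)
zeta = 0.036516 V = 36.52 mV

36.52


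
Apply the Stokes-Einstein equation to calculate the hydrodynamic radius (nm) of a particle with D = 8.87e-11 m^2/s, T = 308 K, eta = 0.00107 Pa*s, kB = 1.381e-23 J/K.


Stokes-Einstein: R = kB*T / (6*pi*eta*D)
R = 1.381e-23 * 308 / (6 * pi * 0.00107 * 8.87e-11)
R = 2.37758e-09 m = 2.38 nm

2.38


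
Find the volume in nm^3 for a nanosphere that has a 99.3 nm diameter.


Radius r = 99.3/2 = 49.65 nm
Volume V = (4/3) * pi * r^3
V = (4/3) * pi * (49.65)^3
V = 512679.99 nm^3

512679.99


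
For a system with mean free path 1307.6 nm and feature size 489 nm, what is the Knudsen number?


Knudsen number Kn = lambda / L
Kn = 1307.6 / 489
Kn = 2.674

2.674


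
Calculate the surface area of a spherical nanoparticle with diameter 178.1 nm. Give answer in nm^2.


Radius r = 178.1/2 = 89.05 nm
Surface area SA = 4 * pi * r^2
SA = 4 * pi * (89.05)^2
SA = 99650.09 nm^2

99650.09


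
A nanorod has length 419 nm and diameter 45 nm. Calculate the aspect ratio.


Aspect ratio AR = length / diameter
AR = 419 / 45
AR = 9.31

9.31


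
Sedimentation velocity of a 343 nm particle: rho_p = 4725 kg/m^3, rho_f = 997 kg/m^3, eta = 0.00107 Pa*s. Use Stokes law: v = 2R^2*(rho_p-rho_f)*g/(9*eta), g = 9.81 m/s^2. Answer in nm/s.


Radius R = 343/2 nm = 1.715e-07 m
Density difference = 4725 - 997 = 3728 kg/m^3
v = 2 * R^2 * (rho_p - rho_f) * g / (9 * eta)
v = 2 * (1.715e-07)^2 * 3728 * 9.81 / (9 * 0.00107)
v = 2.23397e-07 m/s = 223.3968 nm/s

223.3968


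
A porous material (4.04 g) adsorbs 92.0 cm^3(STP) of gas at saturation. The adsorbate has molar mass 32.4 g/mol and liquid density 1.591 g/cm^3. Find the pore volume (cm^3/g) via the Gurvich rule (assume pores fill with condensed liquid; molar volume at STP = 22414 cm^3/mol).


Moles adsorbed n = V_ads / 22414 = 92.0 / 22414 = 4.104577e-03 mol
Liquid volume V_liq = n * M / rho_liq = 4.104577e-03 * 32.4 / 1.591 = 0.08359 cm^3
Specific pore volume V_pore = V_liq / m_sample = 0.08359 / 4.04
V_pore = 0.0207 cm^3/g

0.0207


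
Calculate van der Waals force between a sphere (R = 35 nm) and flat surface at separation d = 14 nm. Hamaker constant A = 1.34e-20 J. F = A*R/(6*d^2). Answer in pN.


Convert to SI: R = 35 nm = 3.5e-08 m, d = 14 nm = 1.4e-08 m
F = A * R / (6 * d^2)
F = 1.34e-20 * 3.5e-08 / (6 * (1.4e-08)^2)
F = 3.9881e-13 N = 0.399 pN

0.399


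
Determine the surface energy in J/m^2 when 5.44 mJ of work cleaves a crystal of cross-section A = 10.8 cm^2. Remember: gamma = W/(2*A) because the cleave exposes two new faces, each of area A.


Convert: A = 10.8 cm^2 = 0.00108 m^2, W = 5.44 mJ = 0.00544 J
Cleaving exposes two faces of area A, so total new surface = 2*A and gamma = W / (2*A)
gamma = 0.00544 / (2 * 0.00108)
gamma = 2.519 J/m^2

2.519


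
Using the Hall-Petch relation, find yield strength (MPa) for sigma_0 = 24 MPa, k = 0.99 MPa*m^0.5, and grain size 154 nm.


d = 154 nm = 1.54e-07 m
sqrt(d) = 0.0003924283
Hall-Petch contribution = k / sqrt(d) = 0.99 / 0.0003924283 = 2522.8 MPa
sigma = sigma_0 + k/sqrt(d) = 24 + 2522.8 = 2546.8 MPa

2546.8


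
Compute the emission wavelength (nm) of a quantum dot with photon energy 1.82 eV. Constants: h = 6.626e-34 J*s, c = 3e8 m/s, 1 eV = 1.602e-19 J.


Convert energy: E = 1.82 eV = 1.82 * 1.602e-19 = 2.91564e-19 J
lambda = h*c / E = 6.626e-34 * 3e8 / 2.91564e-19
lambda = 6.81771e-07 m = 681.8 nm

681.8


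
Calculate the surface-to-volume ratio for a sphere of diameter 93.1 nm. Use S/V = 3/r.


Radius r = 93.1/2 = 46.55 nm
S/V = 3 / r = 3 / 46.55
S/V = 0.0644 nm^-1

0.0644


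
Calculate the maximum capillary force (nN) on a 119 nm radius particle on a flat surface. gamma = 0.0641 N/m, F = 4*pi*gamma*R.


Convert radius: R = 119 nm = 1.19e-07 m
F = 4 * pi * gamma * R
F = 4 * pi * 0.0641 * 1.19e-07
F = 9.5855e-08 N = 95.855 nN

95.855


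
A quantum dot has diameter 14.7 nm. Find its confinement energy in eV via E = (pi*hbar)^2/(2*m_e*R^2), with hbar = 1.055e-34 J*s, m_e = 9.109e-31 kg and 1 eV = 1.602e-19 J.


Radius R = 14.7/2 = 7.35 nm = 7.35e-09 m
E = (pi * 1.055e-34)^2 / (2 * 9.109e-31 * (7.35e-09)^2)
E(J) = 1.11617e-21
E = E(J) / 1.602e-19 = 0.007 eV

0.007


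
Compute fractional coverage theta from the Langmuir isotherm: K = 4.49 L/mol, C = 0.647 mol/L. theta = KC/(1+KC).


Langmuir isotherm: theta = K*C / (1 + K*C)
K*C = 4.49 * 0.647 = 2.90503
theta = 2.90503 / (1 + 2.90503) = 2.90503 / 3.90503
theta = 0.7439

0.7439


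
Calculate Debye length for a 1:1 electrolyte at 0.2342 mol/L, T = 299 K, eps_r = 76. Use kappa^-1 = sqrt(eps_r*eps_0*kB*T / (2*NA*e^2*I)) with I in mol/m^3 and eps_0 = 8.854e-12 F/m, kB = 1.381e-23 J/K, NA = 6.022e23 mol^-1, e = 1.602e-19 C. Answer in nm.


Ionic strength I = 0.2342 * 1^2 * 1000 = 234.2 mol/m^3
kappa^-1 = sqrt(76 * 8.854e-12 * 1.381e-23 * 299 / (2 * 6.022e23 * (1.602e-19)^2 * 234.2))
kappa^-1 = 0.62 nm

0.62


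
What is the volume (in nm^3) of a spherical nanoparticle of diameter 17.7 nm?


Radius r = 17.7/2 = 8.85 nm
Volume V = (4/3) * pi * r^3
V = (4/3) * pi * (8.85)^3
V = 2903.48 nm^3

2903.48


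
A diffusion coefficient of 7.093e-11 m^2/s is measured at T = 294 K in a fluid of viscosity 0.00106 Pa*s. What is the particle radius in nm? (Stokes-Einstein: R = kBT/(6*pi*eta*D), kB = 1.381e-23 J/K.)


Stokes-Einstein: R = kB*T / (6*pi*eta*D)
R = 1.381e-23 * 294 / (6 * pi * 0.00106 * 7.093e-11)
R = 2.86486e-09 m = 2.86 nm

2.86


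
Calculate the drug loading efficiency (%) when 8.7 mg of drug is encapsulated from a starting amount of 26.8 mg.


Drug loading efficiency = (drug loaded / drug initial) * 100
DLE = 8.7 / 26.8 * 100
DLE = 0.3246 * 100
DLE = 32.46%

32.46


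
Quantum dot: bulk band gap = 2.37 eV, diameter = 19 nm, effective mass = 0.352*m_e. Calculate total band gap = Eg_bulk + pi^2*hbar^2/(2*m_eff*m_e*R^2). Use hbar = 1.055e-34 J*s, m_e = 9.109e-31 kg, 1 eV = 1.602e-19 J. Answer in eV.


Radius R = 19/2 nm = 9.5e-09 m
Confinement energy dE = pi^2 * hbar^2 / (2 * m_eff * m_e * R^2)
dE = pi^2 * (1.055e-34)^2 / (2 * 0.352 * 9.109e-31 * (9.5e-09)^2) J, divided by 1.602e-19 J/eV
dE = 0.0118 eV
Total band gap = E_g(bulk) + dE = 2.37 + 0.0118 = 2.3818 eV

2.3818


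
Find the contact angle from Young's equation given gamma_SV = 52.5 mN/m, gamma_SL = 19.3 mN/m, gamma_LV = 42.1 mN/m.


cos(theta) = (gamma_SV - gamma_SL) / gamma_LV
cos(theta) = (52.5 - 19.3) / 42.1
cos(theta) = 0.788599
theta = arccos(0.788599) = 37.95 degrees

37.95


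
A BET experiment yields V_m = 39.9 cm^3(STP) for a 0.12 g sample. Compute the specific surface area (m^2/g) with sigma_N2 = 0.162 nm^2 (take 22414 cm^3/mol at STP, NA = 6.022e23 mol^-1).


Number of moles in monolayer = V_m / 22414 = 39.9 / 22414 = 0.00178014
Number of molecules = moles * NA = 0.00178014 * 6.022e23
SA = molecules * sigma / mass
SA = (39.9 / 22414) * 6.022e23 * 0.162e-18 / 0.12
SA = 1447.2 m^2/g

1447.2


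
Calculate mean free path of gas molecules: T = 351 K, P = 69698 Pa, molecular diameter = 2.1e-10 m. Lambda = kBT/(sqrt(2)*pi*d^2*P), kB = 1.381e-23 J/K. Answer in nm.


Mean free path: lambda = kB*T / (sqrt(2) * pi * d^2 * P)
lambda = 1.381e-23 * 351 / (sqrt(2) * pi * (2.1e-10)^2 * 69698)
lambda = 3.54958e-07 m
lambda = 354.96 nm

354.96


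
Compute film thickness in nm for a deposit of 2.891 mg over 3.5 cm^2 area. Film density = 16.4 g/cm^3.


Convert: m = 2.891 mg = 2.8910e-06 kg, A = 3.5 cm^2 = 3.5000e-04 m^2, rho = 16.4 g/cm^3 = 16400 kg/m^3
t = m / (A * rho)
t = 2.8910e-06 / (3.5000e-04 * 16400)
t = 5.0366e-07 m = 503.7 nm

503.7


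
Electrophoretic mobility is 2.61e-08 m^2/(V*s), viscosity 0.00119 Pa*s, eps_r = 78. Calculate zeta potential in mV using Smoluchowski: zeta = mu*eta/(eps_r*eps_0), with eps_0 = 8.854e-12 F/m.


Smoluchowski equation: zeta = mu * eta / (eps_r * eps_0)
zeta = 2.61e-08 * 0.00119 / (78 * 8.854e-12)
zeta = 0.044973 V = 44.97 mV

44.97


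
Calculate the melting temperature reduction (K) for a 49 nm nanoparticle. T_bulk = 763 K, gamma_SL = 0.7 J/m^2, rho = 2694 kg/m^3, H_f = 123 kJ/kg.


Radius R = 49/2 = 24.5 nm = 2.45e-08 m
Convert H_f = 123 kJ/kg = 123000 J/kg
dT = 2 * gamma_SL * T_bulk / (rho * H_f * R)
dT = 2 * 0.7 * 763 / (2694 * 123000 * 2.45e-08)
dT = 131.6 K

131.6


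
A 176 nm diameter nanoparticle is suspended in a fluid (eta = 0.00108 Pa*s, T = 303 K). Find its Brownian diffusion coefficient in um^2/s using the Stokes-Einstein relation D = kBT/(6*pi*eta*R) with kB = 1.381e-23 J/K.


Radius R = 176/2 = 88 nm = 8.8e-08 m
D = kB*T / (6*pi*eta*R)
D = 1.381e-23 * 303 / (6 * pi * 0.00108 * 8.8e-08)
D = 2.33576e-12 m^2/s = 2.336 um^2/s

2.336


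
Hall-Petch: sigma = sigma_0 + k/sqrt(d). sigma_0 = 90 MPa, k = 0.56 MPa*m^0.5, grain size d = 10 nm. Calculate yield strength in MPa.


d = 10 nm = 1e-08 m
sqrt(d) = 0.0001
Hall-Petch contribution = k / sqrt(d) = 0.56 / 0.0001 = 5600.0 MPa
sigma = sigma_0 + k/sqrt(d) = 90 + 5600.0 = 5690.0 MPa

5690.0


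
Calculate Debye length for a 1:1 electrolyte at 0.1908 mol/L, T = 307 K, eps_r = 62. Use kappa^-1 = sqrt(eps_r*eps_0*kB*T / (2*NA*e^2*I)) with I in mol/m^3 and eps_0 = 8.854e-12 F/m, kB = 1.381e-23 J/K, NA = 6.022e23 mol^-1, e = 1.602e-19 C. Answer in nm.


Ionic strength I = 0.1908 * 1^2 * 1000 = 190.8 mol/m^3
kappa^-1 = sqrt(62 * 8.854e-12 * 1.381e-23 * 307 / (2 * 6.022e23 * (1.602e-19)^2 * 190.8))
kappa^-1 = 0.628 nm

0.628


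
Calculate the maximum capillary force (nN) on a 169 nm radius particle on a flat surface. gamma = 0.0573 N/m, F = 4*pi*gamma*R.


Convert radius: R = 169 nm = 1.69e-07 m
F = 4 * pi * gamma * R
F = 4 * pi * 0.0573 * 1.69e-07
F = 1.21689e-07 N = 121.689 nN

121.689


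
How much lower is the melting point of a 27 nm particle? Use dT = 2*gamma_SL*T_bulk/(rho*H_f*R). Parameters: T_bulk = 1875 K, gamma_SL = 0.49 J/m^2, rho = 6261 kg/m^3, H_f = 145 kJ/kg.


Radius R = 27/2 = 13.5 nm = 1.35e-08 m
Convert H_f = 145 kJ/kg = 145000 J/kg
dT = 2 * gamma_SL * T_bulk / (rho * H_f * R)
dT = 2 * 0.49 * 1875 / (6261 * 145000 * 1.35e-08)
dT = 149.9 K

149.9


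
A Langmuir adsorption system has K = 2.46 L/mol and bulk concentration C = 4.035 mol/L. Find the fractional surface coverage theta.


Langmuir isotherm: theta = K*C / (1 + K*C)
K*C = 2.46 * 4.035 = 9.9261
theta = 9.9261 / (1 + 9.9261) = 9.9261 / 10.9261
theta = 0.9085

0.9085


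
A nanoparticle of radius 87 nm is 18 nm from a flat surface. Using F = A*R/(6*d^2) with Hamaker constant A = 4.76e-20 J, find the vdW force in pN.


Convert to SI: R = 87 nm = 8.7e-08 m, d = 18 nm = 1.8e-08 m
F = A * R / (6 * d^2)
F = 4.76e-20 * 8.7e-08 / (6 * (1.8e-08)^2)
F = 2.13025e-12 N = 2.13 pN

2.13


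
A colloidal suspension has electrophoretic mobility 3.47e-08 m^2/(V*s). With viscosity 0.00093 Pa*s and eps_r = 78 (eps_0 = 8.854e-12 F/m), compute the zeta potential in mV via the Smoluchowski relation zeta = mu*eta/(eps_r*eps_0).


Smoluchowski equation: zeta = mu * eta / (eps_r * eps_0)
zeta = 3.47e-08 * 0.00093 / (78 * 8.854e-12)
zeta = 0.046728 V = 46.73 mV

46.73


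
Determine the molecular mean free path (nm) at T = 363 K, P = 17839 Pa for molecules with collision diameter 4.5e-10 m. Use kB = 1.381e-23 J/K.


Mean free path: lambda = kB*T / (sqrt(2) * pi * d^2 * P)
lambda = 1.381e-23 * 363 / (sqrt(2) * pi * (4.5e-10)^2 * 17839)
lambda = 3.12349e-07 m
lambda = 312.35 nm

312.35


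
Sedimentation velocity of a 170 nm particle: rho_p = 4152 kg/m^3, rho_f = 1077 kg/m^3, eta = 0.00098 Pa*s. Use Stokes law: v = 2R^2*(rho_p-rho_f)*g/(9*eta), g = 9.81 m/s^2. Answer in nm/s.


Radius R = 170/2 nm = 8.5e-08 m
Density difference = 4152 - 1077 = 3075 kg/m^3
v = 2 * R^2 * (rho_p - rho_f) * g / (9 * eta)
v = 2 * (8.5e-08)^2 * 3075 * 9.81 / (9 * 0.00098)
v = 4.94212e-08 m/s = 49.4212 nm/s

49.4212


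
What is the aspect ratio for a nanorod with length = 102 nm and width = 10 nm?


Aspect ratio AR = length / diameter
AR = 102 / 10
AR = 10.2

10.2


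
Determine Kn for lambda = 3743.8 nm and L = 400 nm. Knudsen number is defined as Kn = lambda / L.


Knudsen number Kn = lambda / L
Kn = 3743.8 / 400
Kn = 9.3595

9.3595


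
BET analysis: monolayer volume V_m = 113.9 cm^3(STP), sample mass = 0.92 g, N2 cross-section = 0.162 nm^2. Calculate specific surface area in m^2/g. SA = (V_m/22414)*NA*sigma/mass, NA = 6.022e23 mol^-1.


Number of moles in monolayer = V_m / 22414 = 113.9 / 22414 = 0.00508165
Number of molecules = moles * NA = 0.00508165 * 6.022e23
SA = molecules * sigma / mass
SA = (113.9 / 22414) * 6.022e23 * 0.162e-18 / 0.92
SA = 538.9 m^2/g

538.9


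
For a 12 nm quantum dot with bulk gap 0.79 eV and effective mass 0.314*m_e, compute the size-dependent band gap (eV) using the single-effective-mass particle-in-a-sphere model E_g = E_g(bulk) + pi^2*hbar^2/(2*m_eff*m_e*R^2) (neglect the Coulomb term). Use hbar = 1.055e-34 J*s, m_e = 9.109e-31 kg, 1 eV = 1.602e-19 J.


Radius R = 12/2 nm = 6e-09 m
Confinement energy dE = pi^2 * hbar^2 / (2 * m_eff * m_e * R^2)
dE = pi^2 * (1.055e-34)^2 / (2 * 0.314 * 9.109e-31 * (6e-09)^2) J, divided by 1.602e-19 J/eV
dE = 0.0333 eV
Total band gap = E_g(bulk) + dE = 0.79 + 0.0333 = 0.8233 eV

0.8233


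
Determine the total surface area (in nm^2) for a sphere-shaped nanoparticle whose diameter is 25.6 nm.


Radius r = 25.6/2 = 12.8 nm
Surface area SA = 4 * pi * r^2
SA = 4 * pi * (12.8)^2
SA = 2058.87 nm^2

2058.87


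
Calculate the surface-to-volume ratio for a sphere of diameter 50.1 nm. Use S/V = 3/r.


Radius r = 50.1/2 = 25.05 nm
S/V = 3 / r = 3 / 25.05
S/V = 0.1198 nm^-1

0.1198


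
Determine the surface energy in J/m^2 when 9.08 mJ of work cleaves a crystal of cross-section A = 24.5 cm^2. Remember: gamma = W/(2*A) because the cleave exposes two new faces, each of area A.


Convert: A = 24.5 cm^2 = 0.00245 m^2, W = 9.08 mJ = 0.00908 J
Cleaving exposes two faces of area A, so total new surface = 2*A and gamma = W / (2*A)
gamma = 0.00908 / (2 * 0.00245)
gamma = 1.853 J/m^2

1.853


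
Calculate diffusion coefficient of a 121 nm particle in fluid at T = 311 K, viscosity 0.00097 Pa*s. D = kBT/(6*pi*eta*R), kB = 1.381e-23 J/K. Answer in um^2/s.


Radius R = 121/2 = 60.5 nm = 6.05e-08 m
D = kB*T / (6*pi*eta*R)
D = 1.381e-23 * 311 / (6 * pi * 0.00097 * 6.05e-08)
D = 3.88263e-12 m^2/s = 3.883 um^2/s

3.883


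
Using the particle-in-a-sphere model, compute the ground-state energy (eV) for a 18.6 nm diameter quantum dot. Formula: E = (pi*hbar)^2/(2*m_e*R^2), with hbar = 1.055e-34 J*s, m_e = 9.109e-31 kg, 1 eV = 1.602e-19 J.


Radius R = 18.6/2 = 9.3 nm = 9.3e-09 m
E = (pi * 1.055e-34)^2 / (2 * 9.109e-31 * (9.3e-09)^2)
E(J) = 6.97169e-22
E = E(J) / 1.602e-19 = 0.0044 eV

0.0044


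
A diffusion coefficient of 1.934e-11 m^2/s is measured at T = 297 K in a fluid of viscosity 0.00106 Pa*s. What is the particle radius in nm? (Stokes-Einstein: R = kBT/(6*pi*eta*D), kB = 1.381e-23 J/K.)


Stokes-Einstein: R = kB*T / (6*pi*eta*D)
R = 1.381e-23 * 297 / (6 * pi * 0.00106 * 1.934e-11)
R = 1.06142e-08 m = 10.61 nm

10.61


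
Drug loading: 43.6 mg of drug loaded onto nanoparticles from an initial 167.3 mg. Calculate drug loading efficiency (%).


Drug loading efficiency = (drug loaded / drug initial) * 100
DLE = 43.6 / 167.3 * 100
DLE = 0.2606 * 100
DLE = 26.06%

26.06


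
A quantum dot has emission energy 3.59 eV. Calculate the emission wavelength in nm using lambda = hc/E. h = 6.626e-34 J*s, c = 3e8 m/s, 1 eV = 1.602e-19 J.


Convert energy: E = 3.59 eV = 3.59 * 1.602e-19 = 5.75118e-19 J
lambda = h*c / E = 6.626e-34 * 3e8 / 5.75118e-19
lambda = 3.45633e-07 m = 345.6 nm

345.6


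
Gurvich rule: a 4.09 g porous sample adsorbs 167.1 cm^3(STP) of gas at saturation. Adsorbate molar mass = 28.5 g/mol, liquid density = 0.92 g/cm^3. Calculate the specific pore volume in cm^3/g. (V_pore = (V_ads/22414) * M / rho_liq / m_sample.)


Moles adsorbed n = V_ads / 22414 = 167.1 / 22414 = 7.455162e-03 mol
Liquid volume V_liq = n * M / rho_liq = 7.455162e-03 * 28.5 / 0.92 = 0.23095 cm^3
Specific pore volume V_pore = V_liq / m_sample = 0.23095 / 4.09
V_pore = 0.0565 cm^3/g

0.0565


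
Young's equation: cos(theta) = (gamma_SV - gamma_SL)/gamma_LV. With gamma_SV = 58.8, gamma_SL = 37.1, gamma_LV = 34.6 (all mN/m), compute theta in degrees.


cos(theta) = (gamma_SV - gamma_SL) / gamma_LV
cos(theta) = (58.8 - 37.1) / 34.6
cos(theta) = 0.627168
theta = arccos(0.627168) = 51.16 degrees

51.16


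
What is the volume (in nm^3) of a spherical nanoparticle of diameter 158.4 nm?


Radius r = 158.4/2 = 79.2 nm
Volume V = (4/3) * pi * r^3
V = (4/3) * pi * (79.2)^3
V = 2080962.02 nm^3

2080962.02


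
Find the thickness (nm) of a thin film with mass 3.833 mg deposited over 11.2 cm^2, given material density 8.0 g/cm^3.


Convert: m = 3.833 mg = 3.8330e-06 kg, A = 11.2 cm^2 = 1.1200e-03 m^2, rho = 8.0 g/cm^3 = 8000 kg/m^3
t = m / (A * rho)
t = 3.8330e-06 / (1.1200e-03 * 8000)
t = 4.2779e-07 m = 427.8 nm

427.8


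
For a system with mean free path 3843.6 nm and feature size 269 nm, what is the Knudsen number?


Knudsen number Kn = lambda / L
Kn = 3843.6 / 269
Kn = 14.2885

14.2885


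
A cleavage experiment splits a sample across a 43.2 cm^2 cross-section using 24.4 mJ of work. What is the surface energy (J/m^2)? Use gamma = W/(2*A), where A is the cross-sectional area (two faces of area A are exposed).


Convert: A = 43.2 cm^2 = 0.00432 m^2, W = 24.4 mJ = 0.0244 J
Cleaving exposes two faces of area A, so total new surface = 2*A and gamma = W / (2*A)
gamma = 0.0244 / (2 * 0.00432)
gamma = 2.824 J/m^2

2.824


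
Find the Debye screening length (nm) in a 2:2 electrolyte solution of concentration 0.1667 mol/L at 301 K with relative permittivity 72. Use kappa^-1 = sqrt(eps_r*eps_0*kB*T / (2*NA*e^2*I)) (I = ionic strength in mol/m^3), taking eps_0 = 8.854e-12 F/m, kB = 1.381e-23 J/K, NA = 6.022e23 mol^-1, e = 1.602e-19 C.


Ionic strength I = 0.1667 * 2^2 * 1000 = 666.8 mol/m^3
kappa^-1 = sqrt(72 * 8.854e-12 * 1.381e-23 * 301 / (2 * 6.022e23 * (1.602e-19)^2 * 666.8))
kappa^-1 = 0.359 nm

0.359


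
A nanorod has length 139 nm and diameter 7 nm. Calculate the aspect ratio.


Aspect ratio AR = length / diameter
AR = 139 / 7
AR = 19.86

19.86


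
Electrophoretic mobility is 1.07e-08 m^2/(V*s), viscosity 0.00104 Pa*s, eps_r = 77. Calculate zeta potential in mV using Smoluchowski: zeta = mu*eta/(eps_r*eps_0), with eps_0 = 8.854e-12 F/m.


Smoluchowski equation: zeta = mu * eta / (eps_r * eps_0)
zeta = 1.07e-08 * 0.00104 / (77 * 8.854e-12)
zeta = 0.016323 V = 16.32 mV

16.32


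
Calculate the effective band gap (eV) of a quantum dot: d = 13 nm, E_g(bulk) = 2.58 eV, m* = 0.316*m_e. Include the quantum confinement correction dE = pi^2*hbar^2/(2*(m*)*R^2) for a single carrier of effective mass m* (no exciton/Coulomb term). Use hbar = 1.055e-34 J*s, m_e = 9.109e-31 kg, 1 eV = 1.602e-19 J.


Radius R = 13/2 nm = 6.5e-09 m
Confinement energy dE = pi^2 * hbar^2 / (2 * m_eff * m_e * R^2)
dE = pi^2 * (1.055e-34)^2 / (2 * 0.316 * 9.109e-31 * (6.5e-09)^2) J, divided by 1.602e-19 J/eV
dE = 0.0282 eV
Total band gap = E_g(bulk) + dE = 2.58 + 0.0282 = 2.6082 eV

2.6082


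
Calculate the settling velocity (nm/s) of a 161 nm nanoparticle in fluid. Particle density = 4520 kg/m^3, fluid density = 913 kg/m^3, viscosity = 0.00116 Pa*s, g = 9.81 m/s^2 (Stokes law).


Radius R = 161/2 nm = 8.05e-08 m
Density difference = 4520 - 913 = 3607 kg/m^3
v = 2 * R^2 * (rho_p - rho_f) * g / (9 * eta)
v = 2 * (8.05e-08)^2 * 3607 * 9.81 / (9 * 0.00116)
v = 4.39275e-08 m/s = 43.9275 nm/s

43.9275


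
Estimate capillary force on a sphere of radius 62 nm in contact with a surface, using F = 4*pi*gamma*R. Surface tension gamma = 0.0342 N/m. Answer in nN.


Convert radius: R = 62 nm = 6.2e-08 m
F = 4 * pi * gamma * R
F = 4 * pi * 0.0342 * 6.2e-08
F = 2.66457e-08 N = 26.6457 nN

26.6457


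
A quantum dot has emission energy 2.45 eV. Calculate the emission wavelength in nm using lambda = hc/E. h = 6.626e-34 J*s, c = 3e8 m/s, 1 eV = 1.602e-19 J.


Convert energy: E = 2.45 eV = 2.45 * 1.602e-19 = 3.9249e-19 J
lambda = h*c / E = 6.626e-34 * 3e8 / 3.9249e-19
lambda = 5.06459e-07 m = 506.5 nm

506.5


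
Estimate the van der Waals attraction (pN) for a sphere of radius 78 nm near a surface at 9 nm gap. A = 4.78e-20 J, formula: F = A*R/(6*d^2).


Convert to SI: R = 78 nm = 7.8e-08 m, d = 9 nm = 9e-09 m
F = A * R / (6 * d^2)
F = 4.78e-20 * 7.8e-08 / (6 * (9e-09)^2)
F = 7.6716e-12 N = 7.672 pN

7.672


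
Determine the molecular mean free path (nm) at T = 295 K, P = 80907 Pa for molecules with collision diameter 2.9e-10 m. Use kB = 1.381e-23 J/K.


Mean free path: lambda = kB*T / (sqrt(2) * pi * d^2 * P)
lambda = 1.381e-23 * 295 / (sqrt(2) * pi * (2.9e-10)^2 * 80907)
lambda = 1.34762e-07 m
lambda = 134.76 nm

134.76


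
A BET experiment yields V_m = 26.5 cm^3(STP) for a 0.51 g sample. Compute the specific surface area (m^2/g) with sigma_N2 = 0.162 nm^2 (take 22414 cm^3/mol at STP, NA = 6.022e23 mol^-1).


Number of moles in monolayer = V_m / 22414 = 26.5 / 22414 = 0.0011823
Number of molecules = moles * NA = 0.0011823 * 6.022e23
SA = molecules * sigma / mass
SA = (26.5 / 22414) * 6.022e23 * 0.162e-18 / 0.51
SA = 226.2 m^2/g

226.2


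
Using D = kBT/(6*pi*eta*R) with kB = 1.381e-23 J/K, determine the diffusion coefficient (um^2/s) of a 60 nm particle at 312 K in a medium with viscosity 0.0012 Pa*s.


Radius R = 60/2 = 30 nm = 3e-08 m
D = kB*T / (6*pi*eta*R)
D = 1.381e-23 * 312 / (6 * pi * 0.0012 * 3e-08)
D = 6.34957e-12 m^2/s = 6.35 um^2/s

6.35


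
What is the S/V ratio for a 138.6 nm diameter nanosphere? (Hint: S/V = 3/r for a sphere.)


Radius r = 138.6/2 = 69.3 nm
S/V = 3 / r = 3 / 69.3
S/V = 0.0433 nm^-1

0.0433


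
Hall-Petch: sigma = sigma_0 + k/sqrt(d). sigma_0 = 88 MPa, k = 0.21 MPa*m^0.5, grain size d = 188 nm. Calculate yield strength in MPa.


d = 188 nm = 1.88e-07 m
sqrt(d) = 0.0004335897
Hall-Petch contribution = k / sqrt(d) = 0.21 / 0.0004335897 = 484.3 MPa
sigma = sigma_0 + k/sqrt(d) = 88 + 484.3 = 572.3 MPa

572.3


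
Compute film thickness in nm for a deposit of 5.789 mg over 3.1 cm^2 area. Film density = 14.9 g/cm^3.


Convert: m = 5.789 mg = 5.7890e-06 kg, A = 3.1 cm^2 = 3.1000e-04 m^2, rho = 14.9 g/cm^3 = 14900 kg/m^3
t = m / (A * rho)
t = 5.7890e-06 / (3.1000e-04 * 14900)
t = 1.2533e-06 m = 1253.3 nm

1253.3


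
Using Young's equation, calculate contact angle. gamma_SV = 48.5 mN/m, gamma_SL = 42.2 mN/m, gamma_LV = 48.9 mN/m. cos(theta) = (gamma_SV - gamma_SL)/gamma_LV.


cos(theta) = (gamma_SV - gamma_SL) / gamma_LV
cos(theta) = (48.5 - 42.2) / 48.9
cos(theta) = 0.128834
theta = arccos(0.128834) = 82.6 degrees

82.6
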